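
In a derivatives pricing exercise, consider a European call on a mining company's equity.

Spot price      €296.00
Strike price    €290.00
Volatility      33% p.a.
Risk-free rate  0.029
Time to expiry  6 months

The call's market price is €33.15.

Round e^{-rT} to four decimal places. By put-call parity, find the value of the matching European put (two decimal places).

€22.97

e^(−rT) = e^(−0.029·0.5) = 0.9856
Put-call parity: C − P = S − K·e^(−rT) = 296 − 290·0.9856 = 296 − 285.8240 = 10.1760
P = C − (C − P) = 33.15 − (10.1760) = 22.9740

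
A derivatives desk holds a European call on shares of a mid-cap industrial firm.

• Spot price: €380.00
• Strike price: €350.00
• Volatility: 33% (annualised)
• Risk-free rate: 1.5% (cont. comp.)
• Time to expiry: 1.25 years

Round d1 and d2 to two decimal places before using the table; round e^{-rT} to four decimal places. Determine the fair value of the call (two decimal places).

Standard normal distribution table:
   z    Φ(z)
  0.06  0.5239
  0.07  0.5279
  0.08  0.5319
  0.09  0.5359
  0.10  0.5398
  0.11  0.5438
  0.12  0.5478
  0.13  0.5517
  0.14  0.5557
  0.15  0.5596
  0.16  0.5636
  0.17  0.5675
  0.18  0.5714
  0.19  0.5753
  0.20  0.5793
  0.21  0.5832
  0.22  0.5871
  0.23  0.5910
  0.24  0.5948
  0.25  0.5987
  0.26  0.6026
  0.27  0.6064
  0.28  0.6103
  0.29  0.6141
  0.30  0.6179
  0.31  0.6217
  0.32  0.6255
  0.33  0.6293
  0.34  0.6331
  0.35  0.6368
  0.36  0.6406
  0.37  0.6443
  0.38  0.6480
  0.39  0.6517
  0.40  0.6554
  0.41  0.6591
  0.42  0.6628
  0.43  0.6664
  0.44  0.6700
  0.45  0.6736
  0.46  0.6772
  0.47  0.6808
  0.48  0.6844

σ√T = 0.33·√1.25 = 0.3690
ln(S/K) + (r + σ²/2)T = ln(380/350) + (0.015 + 0.33²/2)·1.25 = 0.0822 + 0.0868 = 0.1691
d₁ = 0.1691 / 0.3690 = 0.4582 ⇒ 0.46
d₂ = d₁ − σ√T = 0.4582 − 0.3690 = 0.0892 ⇒ 0.09
exp(−rT) = exp(−0.015·1.25) = 0.9814
C = 380·N(0.46) − 350·0.9814·N(0.09) = 380·0.6772 − 350·0.9814·0.5359 = 257.3360 − 184.0763 = 73.2597

€73.26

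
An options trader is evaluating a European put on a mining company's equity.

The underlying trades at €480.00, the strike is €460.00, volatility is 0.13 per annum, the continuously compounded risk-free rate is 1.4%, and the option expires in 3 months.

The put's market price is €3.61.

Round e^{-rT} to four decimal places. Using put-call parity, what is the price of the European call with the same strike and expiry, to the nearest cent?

e^(−rT) = e^(−0.014·0.25) = 0.9965
Put-call parity: C − P = S − K·e^(−rT) = 480 − 460·0.9965 = 480 − 458.3900 = 21.6100
C = P + (C − P) = 3.61 + (21.6100) = 25.2200

€25.22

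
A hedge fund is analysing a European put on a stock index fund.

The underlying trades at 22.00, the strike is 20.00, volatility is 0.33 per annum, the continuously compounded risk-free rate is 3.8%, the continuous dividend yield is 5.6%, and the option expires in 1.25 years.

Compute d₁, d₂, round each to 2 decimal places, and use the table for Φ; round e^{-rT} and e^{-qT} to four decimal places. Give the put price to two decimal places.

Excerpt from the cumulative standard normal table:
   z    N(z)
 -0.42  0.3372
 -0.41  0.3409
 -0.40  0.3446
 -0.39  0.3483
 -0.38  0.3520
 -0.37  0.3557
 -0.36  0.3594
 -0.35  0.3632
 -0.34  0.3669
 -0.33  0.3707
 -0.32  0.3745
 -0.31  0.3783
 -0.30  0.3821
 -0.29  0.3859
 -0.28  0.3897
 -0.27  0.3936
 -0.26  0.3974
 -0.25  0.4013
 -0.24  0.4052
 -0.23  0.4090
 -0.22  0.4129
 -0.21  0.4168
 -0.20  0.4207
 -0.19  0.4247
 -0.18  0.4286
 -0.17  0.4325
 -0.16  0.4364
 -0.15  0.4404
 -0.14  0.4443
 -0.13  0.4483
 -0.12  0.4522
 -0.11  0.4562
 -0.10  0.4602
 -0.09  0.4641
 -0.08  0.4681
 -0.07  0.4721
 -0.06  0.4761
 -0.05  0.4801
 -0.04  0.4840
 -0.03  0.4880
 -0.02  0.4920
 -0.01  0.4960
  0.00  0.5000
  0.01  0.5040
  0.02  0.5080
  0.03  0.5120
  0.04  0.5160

σ√T = 0.33 × 1.1180 = 0.3690
ln(S/K) + (r − q + σ²/2)T = ln(22/20) + (0.038 − 0.056 + 0.33²/2)·1.25 = 0.0953 + 0.0456 = 0.1409
d₁ = 0.1409 / 0.3690 = 0.3818 ⇒ 0.38
d₂ = d₁ − σ√T = 0.3818 − 0.3690 = 0.0129 ⇒ 0.01
e^(−qT) = e^(−0.056·1.25) = 0.9324;  e^(−rT) = e^(−0.038·1.25) = 0.9536
P = 20·0.9536·N(-0.01) − 22·0.9324·N(-0.38) = 20·0.9536·0.4960 − 22·0.9324·0.3520 = 9.4597 − 7.2205 = 2.2392

2.24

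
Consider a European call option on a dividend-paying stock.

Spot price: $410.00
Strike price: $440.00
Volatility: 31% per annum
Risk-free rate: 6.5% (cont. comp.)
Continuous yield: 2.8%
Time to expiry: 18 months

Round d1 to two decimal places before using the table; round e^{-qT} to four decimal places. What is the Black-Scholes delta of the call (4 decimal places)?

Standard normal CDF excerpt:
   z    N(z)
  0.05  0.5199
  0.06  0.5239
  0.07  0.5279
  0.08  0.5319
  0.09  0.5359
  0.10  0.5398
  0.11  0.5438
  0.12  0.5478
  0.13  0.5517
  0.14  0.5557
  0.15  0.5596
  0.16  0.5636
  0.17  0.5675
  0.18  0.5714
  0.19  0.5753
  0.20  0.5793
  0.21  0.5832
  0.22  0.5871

0.5366

σ√T = 0.31 × 1.2247 = 0.3797
d₁ = [ln(410/440) + (0.065 − 0.028 + 0.31²/2)·1.5] / 0.3797 = [-0.0706 + 0.1276] / 0.3797 = 0.1500 → 0.15
N(d₁) = N(0.15) = 0.5596
Δ_call = e^(−qT)·N(d₁) = 0.9589·0.5596 = 0.5366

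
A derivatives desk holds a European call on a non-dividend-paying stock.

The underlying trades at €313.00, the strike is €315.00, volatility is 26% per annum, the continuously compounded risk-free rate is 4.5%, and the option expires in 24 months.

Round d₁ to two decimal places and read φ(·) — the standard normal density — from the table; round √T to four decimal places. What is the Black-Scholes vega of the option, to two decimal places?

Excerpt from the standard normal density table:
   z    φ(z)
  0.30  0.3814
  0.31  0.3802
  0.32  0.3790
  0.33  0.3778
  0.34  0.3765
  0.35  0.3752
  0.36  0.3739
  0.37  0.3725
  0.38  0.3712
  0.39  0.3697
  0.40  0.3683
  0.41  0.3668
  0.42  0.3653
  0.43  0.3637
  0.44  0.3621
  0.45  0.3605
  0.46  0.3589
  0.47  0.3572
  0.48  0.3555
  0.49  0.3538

162.36

σ√T = 0.26·√2 = 0.3677
d₁ = [ln(313/315) + (0.045 + 0.26²/2)·2] / 0.3677 = [-0.0064 + 0.1576] / 0.3677 = 0.4113 ⇒ 0.41
√T = √2 = 1.4142
φ(d₁) = φ(0.41) = 0.3668
vega = S·φ(d₁)·√T = 313·0.3668·1.4142 = 162.3620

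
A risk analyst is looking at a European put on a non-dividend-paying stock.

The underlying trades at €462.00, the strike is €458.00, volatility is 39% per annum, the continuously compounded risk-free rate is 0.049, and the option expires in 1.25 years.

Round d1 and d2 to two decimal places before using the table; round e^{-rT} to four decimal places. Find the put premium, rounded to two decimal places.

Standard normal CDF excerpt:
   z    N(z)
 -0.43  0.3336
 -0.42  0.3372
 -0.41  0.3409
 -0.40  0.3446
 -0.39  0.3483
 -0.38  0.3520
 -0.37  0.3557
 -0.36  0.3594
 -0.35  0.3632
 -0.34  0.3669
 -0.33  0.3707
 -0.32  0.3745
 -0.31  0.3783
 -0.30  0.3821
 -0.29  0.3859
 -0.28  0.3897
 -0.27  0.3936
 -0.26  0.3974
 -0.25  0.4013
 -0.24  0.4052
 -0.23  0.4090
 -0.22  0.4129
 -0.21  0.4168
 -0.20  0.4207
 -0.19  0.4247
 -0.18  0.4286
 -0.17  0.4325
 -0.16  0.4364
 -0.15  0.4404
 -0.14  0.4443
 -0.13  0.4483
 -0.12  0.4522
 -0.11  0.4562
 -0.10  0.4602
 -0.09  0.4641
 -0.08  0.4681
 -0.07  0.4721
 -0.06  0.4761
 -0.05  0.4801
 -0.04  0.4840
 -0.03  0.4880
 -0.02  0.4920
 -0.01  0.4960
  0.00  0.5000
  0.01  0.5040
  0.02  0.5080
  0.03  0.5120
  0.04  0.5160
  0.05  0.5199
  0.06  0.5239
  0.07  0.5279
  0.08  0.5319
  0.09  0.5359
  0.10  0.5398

σ√T = 0.39 × 1.1180 = 0.4360
ln(S/K) + (r + σ²/2)T = ln(462/458) + (0.049 + 0.39²/2)·1.25 = 0.0087 + 0.1563 = 0.1650
d₁ = 0.1650 / 0.4360 = 0.3784 → 0.38
d₂ = d₁ − σ√T = 0.3784 − 0.4360 = -0.0576 → -0.06
e^(−rT) = e^(−0.049·1.25) = 0.9406
N(−d₂) = N(0.06) = 0.5239;  N(−d₁) = N(-0.38) = 0.3520
P = 458·0.9406·0.5239 − 462·0.3520 = 225.6934 − 162.6240 = 63.0694

€63.07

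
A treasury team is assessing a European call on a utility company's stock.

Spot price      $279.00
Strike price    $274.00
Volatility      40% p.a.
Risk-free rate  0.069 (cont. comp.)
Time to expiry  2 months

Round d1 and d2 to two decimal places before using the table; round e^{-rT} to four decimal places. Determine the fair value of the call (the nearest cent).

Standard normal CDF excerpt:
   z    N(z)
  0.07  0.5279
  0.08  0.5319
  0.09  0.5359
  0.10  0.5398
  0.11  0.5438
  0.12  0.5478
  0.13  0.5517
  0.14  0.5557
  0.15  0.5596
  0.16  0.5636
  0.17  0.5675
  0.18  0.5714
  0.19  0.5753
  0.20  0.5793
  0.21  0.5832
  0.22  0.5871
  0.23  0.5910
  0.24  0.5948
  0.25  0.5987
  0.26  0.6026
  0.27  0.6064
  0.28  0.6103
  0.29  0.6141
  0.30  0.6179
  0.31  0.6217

T = 0.1667;  σ√T = 0.1633
ln(S/K) + (r + σ²/2)T = ln(279/274) + (0.069 + 0.4²/2)·0.1667 = 0.0181 + 0.0248 = 0.0429
d₁ = 0.0429 / 0.1633 = 0.2628 → 0.26
d₂ = d₁ − σ√T = 0.2628 − 0.1633 = 0.0995 → 0.10
exp(−rT) = exp(−0.069·0.1667) = 0.9886
N(d₁) = N(0.26) = 0.6026;  N(d₂) = N(0.10) = 0.5398
C = 279·0.6026 − 274·0.9886·0.5398 = 168.1254 − 146.2191 = 21.9063

$21.91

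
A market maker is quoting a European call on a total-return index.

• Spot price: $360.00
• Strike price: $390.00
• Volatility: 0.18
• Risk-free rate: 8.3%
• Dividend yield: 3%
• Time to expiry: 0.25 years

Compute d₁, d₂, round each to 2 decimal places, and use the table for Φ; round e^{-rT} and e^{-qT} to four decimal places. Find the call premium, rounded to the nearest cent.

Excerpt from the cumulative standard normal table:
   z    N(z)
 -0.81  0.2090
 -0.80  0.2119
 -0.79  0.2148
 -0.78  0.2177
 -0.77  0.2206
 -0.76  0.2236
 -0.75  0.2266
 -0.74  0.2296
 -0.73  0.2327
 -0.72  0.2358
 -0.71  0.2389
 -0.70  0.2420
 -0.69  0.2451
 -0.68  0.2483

σ√T = 0.18 × 0.5000 = 0.0900
d₁ = [ln(360/390) + (0.083 − 0.03 + ½·0.18²)·0.25] / (σ√T) = (-0.0800 + 0.0173) / 0.0900 = -0.6971 ≈ -0.70
d₂ = -0.6971 − 0.0900 = -0.7871 ≈ -0.79
exp(−qT) = exp(−0.03·0.25) = 0.9925;  exp(−rT) = exp(−0.083·0.25) = 0.9795
N(d₁) = N(-0.70) = 0.2420;  N(d₂) = N(-0.79) = 0.2148
C = 360·0.9925·0.2420 − 390·0.9795·0.2148 = 86.4666 − 82.0547 = 4.4119

$4.41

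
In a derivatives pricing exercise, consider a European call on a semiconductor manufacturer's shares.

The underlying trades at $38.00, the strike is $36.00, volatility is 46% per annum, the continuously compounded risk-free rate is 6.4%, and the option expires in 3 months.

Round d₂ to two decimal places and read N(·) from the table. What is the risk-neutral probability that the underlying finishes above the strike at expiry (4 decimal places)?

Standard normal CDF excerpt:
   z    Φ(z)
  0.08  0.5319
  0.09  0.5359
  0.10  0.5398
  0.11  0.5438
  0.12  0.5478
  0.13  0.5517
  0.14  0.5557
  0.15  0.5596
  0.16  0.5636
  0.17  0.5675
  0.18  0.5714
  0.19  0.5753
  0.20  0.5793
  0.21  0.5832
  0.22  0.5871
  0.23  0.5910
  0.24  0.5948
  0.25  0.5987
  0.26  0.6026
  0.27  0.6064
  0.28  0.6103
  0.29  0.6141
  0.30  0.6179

T = 0.25;  σ√T = 0.2300
ln(S/K) + (r + σ²/2)T = ln(38/36) + (0.064 + 0.46²/2)·0.25 = 0.0541 + 0.0425 = 0.0965
d₁ = 0.0965 / 0.2300 = 0.4196 → 0.42
d₂ = d₁ − σ√T = 0.4196 − 0.2300 = 0.1896 → 0.19
Pr(exercise) under Q = N(d₂) = 0.5753

0.5753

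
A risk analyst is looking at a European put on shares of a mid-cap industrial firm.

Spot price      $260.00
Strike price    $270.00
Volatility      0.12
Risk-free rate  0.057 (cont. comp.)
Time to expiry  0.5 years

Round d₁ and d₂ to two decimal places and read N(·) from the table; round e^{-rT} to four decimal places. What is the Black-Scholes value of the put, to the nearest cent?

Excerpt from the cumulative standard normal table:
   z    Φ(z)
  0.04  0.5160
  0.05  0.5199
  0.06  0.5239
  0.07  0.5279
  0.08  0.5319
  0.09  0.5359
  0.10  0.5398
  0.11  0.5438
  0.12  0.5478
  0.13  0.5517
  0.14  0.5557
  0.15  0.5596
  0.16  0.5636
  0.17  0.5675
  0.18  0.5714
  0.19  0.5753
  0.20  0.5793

T = 0.5;  σ√T = 0.0849
d₁ = [ln(260/270) + (0.057 + 0.12²/2)·0.5] / 0.0849 = [-0.0377 + 0.0321] / 0.0849 = -0.0665 → -0.07
d₂ = d₁ − σ√T = -0.0665 − 0.0849 = -0.1513 → -0.15
e^(−rT) = e^(−0.057·0.5) = 0.9719
N(−d₂) = N(0.15) = 0.5596;  N(−d₁) = N(0.07) = 0.5279
P = 270·0.9719·0.5596 − 260·0.5279 = 146.8463 − 137.2540 = 9.5923

$9.59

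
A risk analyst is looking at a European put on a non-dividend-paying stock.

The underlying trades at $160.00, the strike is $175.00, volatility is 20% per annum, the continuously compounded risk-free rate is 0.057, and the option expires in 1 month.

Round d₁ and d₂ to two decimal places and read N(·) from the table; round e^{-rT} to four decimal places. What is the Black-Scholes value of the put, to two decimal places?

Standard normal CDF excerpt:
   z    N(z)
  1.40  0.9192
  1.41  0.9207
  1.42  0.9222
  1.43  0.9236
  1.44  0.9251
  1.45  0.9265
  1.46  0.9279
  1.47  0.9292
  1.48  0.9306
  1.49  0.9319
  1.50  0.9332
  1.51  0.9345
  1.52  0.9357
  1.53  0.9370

$14.53

σ√T = 0.2·√0.08333 = 0.0577
ln(S/K) + (r + σ²/2)T = ln(160/175) + (0.057 + 0.2²/2)·0.08333 = -0.0896 + 0.0064 = -0.0832
d₁ = -0.0832 / 0.0577 = -1.4410 → -1.44
d₂ = d₁ − σ√T = -1.4410 − 0.0577 = -1.4987 → -1.50
exp(−rT) = exp(−0.057·0.08333) = 0.9953
N(−d₂) = N(1.50) = 0.9332;  N(−d₁) = N(1.44) = 0.9251
P = 175·0.9953·0.9332 − 160·0.9251 = 162.5424 − 148.0160 = 14.5264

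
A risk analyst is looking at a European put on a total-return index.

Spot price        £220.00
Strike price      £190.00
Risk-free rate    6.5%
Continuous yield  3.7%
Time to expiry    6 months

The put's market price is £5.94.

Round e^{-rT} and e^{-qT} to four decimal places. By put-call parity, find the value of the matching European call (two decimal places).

£37.99

e^(−qT) = e^(−0.037·0.5) = 0.9817;  e^(−rT) = e^(−0.065·0.5) = 0.9680
Put-call parity: C − P = S·e^(−qT) − K·e^(−rT) = 220·0.9817 − 190·0.9680 = 215.9740 − 183.9200 = 32.0540
C = P + (C − P) = 5.94 + (32.0540) = 37.9940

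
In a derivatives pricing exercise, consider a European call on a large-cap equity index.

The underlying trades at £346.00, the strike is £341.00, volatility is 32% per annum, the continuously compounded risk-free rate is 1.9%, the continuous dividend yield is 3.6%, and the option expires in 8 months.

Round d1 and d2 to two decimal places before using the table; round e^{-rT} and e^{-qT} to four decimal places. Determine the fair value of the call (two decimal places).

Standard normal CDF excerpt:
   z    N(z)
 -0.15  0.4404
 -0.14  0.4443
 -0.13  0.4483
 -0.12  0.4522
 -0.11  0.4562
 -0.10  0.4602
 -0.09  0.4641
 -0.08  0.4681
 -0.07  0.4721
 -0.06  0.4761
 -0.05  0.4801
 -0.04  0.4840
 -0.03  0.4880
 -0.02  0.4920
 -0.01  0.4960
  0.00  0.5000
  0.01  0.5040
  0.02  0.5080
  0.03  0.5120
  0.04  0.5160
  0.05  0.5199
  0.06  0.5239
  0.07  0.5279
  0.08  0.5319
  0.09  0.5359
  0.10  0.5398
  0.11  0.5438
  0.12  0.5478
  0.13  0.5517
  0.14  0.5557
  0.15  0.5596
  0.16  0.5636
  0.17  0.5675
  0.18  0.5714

£35.46

σ√T = 0.32·√0.6667 = 0.2613
d₁ = [ln(346/341) + (0.019 − 0.036 + 0.32²/2)·0.6667] / 0.2613 = [0.0146 + 0.0228] / 0.2613 = 0.1430 → 0.14
d₂ = d₁ − σ√T = 0.1430 − 0.2613 = -0.1183 → -0.12
exp(−qT) = exp(−0.036·0.6667) = 0.9763;  exp(−rT) = exp(−0.019·0.6667) = 0.9874
N(d₁) = N(0.14) = 0.5557;  N(d₂) = N(-0.12) = 0.4522
C = 346·0.9763·0.5557 − 341·0.9874·0.4522 = 187.7153 − 152.2573 = 35.4581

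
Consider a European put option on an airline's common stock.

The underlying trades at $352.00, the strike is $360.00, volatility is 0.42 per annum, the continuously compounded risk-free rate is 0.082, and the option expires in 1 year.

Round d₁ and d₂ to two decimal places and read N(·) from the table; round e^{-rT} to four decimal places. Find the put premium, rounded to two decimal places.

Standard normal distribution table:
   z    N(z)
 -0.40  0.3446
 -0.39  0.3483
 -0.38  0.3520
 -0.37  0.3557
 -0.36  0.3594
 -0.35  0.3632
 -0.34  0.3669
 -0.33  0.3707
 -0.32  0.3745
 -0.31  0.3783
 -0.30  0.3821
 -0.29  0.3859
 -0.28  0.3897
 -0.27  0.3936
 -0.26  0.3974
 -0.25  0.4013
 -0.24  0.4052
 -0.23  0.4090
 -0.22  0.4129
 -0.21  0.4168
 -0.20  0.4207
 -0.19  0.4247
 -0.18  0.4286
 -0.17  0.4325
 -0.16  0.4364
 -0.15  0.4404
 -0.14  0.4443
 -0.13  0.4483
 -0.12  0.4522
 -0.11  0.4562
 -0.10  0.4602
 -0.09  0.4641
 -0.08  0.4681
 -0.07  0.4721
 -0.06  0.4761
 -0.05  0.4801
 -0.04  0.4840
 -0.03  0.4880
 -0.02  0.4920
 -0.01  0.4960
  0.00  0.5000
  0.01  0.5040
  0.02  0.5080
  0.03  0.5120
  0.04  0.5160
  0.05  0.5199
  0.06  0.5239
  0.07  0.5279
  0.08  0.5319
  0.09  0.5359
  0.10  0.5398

σ√T = 0.42 × 1.0000 = 0.4200
d₁ = [ln(352/360) + (0.082 + ½·0.42²)·1] / (σ√T) = (-0.0225 + 0.1702) / 0.4200 = 0.3517 → 0.35
d₂ = 0.3517 − 0.4200 = -0.0683 → -0.07
exp(−rT) = exp(−0.082·1) = 0.9213
P = 360·0.9213·N(0.07) − 352·N(-0.35) = 360·0.9213·0.5279 − 352·0.3632 = 175.0875 − 127.8464 = 47.2411

$47.24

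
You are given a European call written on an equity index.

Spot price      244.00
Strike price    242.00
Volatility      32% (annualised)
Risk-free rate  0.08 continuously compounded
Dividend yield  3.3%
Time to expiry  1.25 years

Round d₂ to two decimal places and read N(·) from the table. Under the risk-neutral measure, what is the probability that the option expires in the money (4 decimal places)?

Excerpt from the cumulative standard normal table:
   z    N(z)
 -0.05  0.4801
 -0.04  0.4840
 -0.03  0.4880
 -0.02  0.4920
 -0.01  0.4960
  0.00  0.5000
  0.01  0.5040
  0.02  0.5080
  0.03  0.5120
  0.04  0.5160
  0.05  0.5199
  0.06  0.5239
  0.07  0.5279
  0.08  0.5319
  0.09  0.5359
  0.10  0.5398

0.5040

T = 1.25;  σ√T = 0.3578
d₁ = [ln(244/242) + (0.08 − 0.033 + 0.32²/2)·1.25] / 0.3578 = [0.0082 + 0.1228] / 0.3578 = 0.3661 ≈ 0.37
d₂ = d₁ − σ√T = 0.3661 − 0.3578 = 0.0083 ≈ 0.01
Pr(exercise) under Q = N(d₂) = 0.5040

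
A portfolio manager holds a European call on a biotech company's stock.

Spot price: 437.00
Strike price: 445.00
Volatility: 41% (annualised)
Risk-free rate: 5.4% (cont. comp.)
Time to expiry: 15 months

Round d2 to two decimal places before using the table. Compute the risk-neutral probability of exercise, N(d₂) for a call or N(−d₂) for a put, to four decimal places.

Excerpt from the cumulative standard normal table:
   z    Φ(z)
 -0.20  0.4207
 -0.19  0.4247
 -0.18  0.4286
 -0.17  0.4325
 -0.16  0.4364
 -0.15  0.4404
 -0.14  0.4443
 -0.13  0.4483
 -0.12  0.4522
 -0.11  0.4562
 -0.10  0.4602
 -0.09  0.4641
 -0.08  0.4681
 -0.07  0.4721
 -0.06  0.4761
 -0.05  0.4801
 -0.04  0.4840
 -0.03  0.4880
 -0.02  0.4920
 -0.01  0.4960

σ√T = 0.41 × 1.1180 = 0.4584
ln(S/K) + (r + σ²/2)T = ln(437/445) + (0.054 + 0.41²/2)·1.25 = -0.0181 + 0.1726 = 0.1544
d₁ = 0.1544 / 0.4584 = 0.3369 ⇒ 0.34
d₂ = d₁ − σ√T = 0.3369 − 0.4584 = -0.1215 ⇒ -0.12
Risk-neutral Pr[S_T > K] = N(d₂) = N(-0.12) = 0.4522

0.4522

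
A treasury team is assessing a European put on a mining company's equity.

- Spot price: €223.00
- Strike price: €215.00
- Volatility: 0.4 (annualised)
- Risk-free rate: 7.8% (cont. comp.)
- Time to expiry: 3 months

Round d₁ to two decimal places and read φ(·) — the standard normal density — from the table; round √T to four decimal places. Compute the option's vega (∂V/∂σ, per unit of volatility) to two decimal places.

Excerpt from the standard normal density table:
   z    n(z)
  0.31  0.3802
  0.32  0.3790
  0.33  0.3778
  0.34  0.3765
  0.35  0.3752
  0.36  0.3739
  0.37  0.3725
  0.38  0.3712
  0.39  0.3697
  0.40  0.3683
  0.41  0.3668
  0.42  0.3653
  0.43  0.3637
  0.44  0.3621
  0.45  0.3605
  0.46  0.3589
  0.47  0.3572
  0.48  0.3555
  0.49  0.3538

41.39

T = 0.25;  σ√T = 0.2000
d₁ = [ln(223/215) + (0.078 + 0.4²/2)·0.25] / 0.2000 = [0.0365 + 0.0395] / 0.2000 = 0.3802 which rounds to 0.38
√T = √0.25 = 0.5000
φ(d₁) = φ(0.38) = 0.3712
vega = S·φ(d₁)·√T = 223·0.3712·0.5000 = 41.3888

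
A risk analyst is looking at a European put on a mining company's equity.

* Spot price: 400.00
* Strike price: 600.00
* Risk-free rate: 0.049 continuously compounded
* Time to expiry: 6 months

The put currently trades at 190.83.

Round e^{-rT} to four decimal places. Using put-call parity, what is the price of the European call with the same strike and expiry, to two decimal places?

5.35

e^(−rT) = e^(−0.049·0.5) = 0.9758
Put-call parity: C − P = S − K·e^(−rT) = 400 − 600·0.9758 = 400 − 585.4800 = -185.4800
C = P + (C − P) = 190.83 + (-185.4800) = 5.3500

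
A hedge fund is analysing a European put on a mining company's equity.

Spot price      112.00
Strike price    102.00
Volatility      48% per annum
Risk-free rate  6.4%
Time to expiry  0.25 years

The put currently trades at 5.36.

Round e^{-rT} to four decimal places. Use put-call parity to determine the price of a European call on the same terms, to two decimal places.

exp(−rT) = exp(−0.064·0.25) = 0.9841
Put-call parity: C − P = S − K·e^(−rT) = 112 − 102·0.9841 = 112 − 100.3782 = 11.6218
C = P + (C − P) = 5.36 + (11.6218) = 16.9818

16.98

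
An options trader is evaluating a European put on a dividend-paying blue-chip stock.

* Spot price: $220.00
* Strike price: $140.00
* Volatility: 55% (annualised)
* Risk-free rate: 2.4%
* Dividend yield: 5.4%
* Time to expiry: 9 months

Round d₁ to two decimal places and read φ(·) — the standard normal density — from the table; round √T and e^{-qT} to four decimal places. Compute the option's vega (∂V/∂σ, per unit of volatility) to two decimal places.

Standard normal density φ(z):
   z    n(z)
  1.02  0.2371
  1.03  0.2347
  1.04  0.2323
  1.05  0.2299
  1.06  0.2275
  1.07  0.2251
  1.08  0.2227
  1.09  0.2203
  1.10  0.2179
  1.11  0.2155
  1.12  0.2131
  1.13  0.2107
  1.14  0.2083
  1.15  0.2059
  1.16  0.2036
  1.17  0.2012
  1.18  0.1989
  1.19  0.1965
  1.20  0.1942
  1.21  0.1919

T = 0.75;  σ√T = 0.4763
ln(S/K) + (r − q + σ²/2)T = ln(220/140) + (0.024 − 0.054 + 0.55²/2)·0.75 = 0.4520 + 0.0909 = 0.5429
d₁ = 0.5429 / 0.4763 = 1.1398 ⇒ 1.14
√T = √0.75 = 0.8660
φ(d₁) = φ(1.14) = 0.2083
e^(−qT) = e^(−0.054·0.75) = 0.9603
vega = S·e^(−qT)·φ(d₁)·√T = 220·0.9603·0.2083·0.8660 = 38.1098

38.11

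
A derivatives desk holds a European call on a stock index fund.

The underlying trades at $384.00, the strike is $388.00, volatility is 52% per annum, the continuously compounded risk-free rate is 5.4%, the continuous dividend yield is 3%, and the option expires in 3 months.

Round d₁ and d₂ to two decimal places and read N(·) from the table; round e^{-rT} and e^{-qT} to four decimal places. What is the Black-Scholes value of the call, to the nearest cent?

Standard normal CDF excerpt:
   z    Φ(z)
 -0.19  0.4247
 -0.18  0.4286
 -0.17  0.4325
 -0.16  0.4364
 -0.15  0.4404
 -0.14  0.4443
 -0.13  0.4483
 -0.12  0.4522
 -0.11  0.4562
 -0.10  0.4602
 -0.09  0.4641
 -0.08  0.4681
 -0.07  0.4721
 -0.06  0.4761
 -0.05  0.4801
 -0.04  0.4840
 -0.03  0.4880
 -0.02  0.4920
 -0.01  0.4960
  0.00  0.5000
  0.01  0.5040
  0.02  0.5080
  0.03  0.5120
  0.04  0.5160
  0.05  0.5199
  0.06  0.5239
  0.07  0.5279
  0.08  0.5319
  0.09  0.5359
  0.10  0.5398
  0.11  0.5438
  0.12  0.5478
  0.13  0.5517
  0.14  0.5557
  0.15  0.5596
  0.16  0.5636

$38.67

T = 0.25;  σ√T = 0.2600
d₁ = [ln(384/388) + (0.054 − 0.03 + ½·0.52²)·0.25] / (σ√T) = (-0.0104 + 0.0398) / 0.2600 = 0.1132 ⇒ 0.11
d₂ = 0.1132 − 0.2600 = -0.1468 ⇒ -0.15
e^(−qT) = e^(−0.03·0.25) = 0.9925;  e^(−rT) = e^(−0.054·0.25) = 0.9866
N(d₁) = N(0.11) = 0.5438;  N(d₂) = N(-0.15) = 0.4404
C = 384·0.9925·0.5438 − 388·0.9866·0.4404 = 207.2531 − 168.5855 = 38.6676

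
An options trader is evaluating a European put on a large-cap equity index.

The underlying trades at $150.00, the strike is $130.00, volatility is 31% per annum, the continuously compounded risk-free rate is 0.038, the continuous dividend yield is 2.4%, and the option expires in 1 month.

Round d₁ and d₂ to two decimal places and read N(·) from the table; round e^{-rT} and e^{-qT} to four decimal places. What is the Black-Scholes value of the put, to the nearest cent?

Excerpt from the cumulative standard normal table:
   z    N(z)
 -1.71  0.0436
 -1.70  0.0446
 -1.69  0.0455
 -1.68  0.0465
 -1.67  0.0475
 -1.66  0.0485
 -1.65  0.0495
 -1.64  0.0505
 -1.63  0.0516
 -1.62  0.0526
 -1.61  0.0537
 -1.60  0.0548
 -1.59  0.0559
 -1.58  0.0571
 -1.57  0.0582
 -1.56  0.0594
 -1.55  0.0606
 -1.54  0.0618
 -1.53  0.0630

T = 0.08333;  σ√T = 0.0895
d₁ = [ln(150/130) + (0.038 − 0.024 + 0.31²/2)·0.08333] / 0.0895 = [0.1431 + 0.0052] / 0.0895 = 1.6569 which rounds to 1.66
d₂ = d₁ − σ√T = 1.6569 − 0.0895 = 1.5674 which rounds to 1.57
e^(−qT) = e^(−0.024·0.08333) = 0.9980;  e^(−rT) = e^(−0.038·0.08333) = 0.9968
P = 130·0.9968·N(-1.57) − 150·0.9980·N(-1.66) = 130·0.9968·0.0582 − 150·0.9980·0.0485 = 7.5418 − 7.2604 = 0.2813

$0.28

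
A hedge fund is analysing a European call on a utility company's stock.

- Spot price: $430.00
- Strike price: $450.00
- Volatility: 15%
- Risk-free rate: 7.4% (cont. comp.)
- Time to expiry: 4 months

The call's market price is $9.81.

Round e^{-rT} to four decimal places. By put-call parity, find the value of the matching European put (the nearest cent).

exp(−rT) = exp(−0.074·0.3333) = 0.9756
Put-call parity: C − P = S − K·e^(−rT) = 430 − 450·0.9756 = 430 − 439.0200 = -9.0200
P = C − (C − P) = 9.81 − (-9.0200) = 18.8300

$18.83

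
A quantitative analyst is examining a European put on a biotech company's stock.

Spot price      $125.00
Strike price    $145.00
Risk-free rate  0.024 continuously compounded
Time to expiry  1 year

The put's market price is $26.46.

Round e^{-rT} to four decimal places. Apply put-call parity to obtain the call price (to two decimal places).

e^(−rT) = e^(−0.024·1) = 0.9763
Put-call parity: C − P = S − K·e^(−rT) = 125 − 145·0.9763 = 125 − 141.5635 = -16.5635
C = P + (C − P) = 26.46 + (-16.5635) = 9.8965

$9.90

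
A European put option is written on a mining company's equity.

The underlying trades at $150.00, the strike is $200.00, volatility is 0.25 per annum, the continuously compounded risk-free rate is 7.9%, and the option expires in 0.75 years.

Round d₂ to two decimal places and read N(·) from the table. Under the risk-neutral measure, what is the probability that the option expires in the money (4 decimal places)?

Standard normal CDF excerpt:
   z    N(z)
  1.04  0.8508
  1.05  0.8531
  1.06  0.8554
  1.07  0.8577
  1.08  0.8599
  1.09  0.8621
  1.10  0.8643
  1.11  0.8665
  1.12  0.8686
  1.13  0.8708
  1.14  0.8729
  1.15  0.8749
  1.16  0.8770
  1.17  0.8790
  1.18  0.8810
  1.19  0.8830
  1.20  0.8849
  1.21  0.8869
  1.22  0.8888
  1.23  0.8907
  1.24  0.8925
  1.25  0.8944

σ√T = 0.25 × 0.8660 = 0.2165
ln(S/K) + (r + σ²/2)T = ln(150/200) + (0.079 + 0.25²/2)·0.75 = -0.2877 + 0.0827 = -0.2050
d₁ = -0.2050 / 0.2165 = -0.9468 which rounds to -0.95
d₂ = d₁ − σ√T = -0.9468 − 0.2165 = -1.1633 which rounds to -1.16
Pr(exercise) under Q = N(−d₂) = N(1.16) = 0.8770

0.8770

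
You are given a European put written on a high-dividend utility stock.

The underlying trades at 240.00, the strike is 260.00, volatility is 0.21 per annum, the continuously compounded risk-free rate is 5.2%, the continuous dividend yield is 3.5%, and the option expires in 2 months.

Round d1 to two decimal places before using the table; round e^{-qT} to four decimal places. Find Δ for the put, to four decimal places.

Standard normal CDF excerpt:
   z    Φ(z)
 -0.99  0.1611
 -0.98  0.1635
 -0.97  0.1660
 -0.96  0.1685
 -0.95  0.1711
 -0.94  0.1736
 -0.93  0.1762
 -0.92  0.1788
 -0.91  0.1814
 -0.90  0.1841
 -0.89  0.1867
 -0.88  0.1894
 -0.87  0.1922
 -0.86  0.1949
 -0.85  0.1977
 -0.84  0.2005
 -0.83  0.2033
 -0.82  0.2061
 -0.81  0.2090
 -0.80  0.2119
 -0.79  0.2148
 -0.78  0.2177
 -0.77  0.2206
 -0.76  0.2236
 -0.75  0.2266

-0.8004

σ√T = 0.21 × 0.4082 = 0.0857
d₁ = [ln(240/260) + (0.052 − 0.035 + 0.21²/2)·0.1667] / 0.0857 = [-0.0800 + 0.0065] / 0.0857 = -0.8577 → -0.86
N(d₁) = N(-0.86) = 0.1949
Δ_put = e^(−qT)·(N(d₁) − 1) = 0.9942·(0.1949 − 1) = -0.8004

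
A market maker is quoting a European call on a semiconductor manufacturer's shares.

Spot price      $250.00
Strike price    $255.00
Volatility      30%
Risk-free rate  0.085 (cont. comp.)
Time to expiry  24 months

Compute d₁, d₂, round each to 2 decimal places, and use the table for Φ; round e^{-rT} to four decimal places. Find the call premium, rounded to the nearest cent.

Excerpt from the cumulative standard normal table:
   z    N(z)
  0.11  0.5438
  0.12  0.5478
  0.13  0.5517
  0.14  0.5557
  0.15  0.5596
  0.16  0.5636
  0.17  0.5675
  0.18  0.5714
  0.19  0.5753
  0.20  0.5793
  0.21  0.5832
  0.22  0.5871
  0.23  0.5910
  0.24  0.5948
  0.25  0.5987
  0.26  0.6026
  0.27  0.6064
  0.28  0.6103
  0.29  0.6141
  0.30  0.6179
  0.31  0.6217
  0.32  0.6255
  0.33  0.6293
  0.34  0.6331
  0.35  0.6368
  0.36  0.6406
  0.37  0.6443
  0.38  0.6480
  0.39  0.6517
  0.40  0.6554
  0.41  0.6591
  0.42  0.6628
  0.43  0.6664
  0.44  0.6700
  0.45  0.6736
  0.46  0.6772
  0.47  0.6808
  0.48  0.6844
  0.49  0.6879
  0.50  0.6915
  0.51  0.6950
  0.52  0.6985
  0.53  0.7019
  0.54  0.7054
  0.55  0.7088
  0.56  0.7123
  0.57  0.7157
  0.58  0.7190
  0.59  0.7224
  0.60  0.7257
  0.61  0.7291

σ√T = 0.3 × 1.4142 = 0.4243
d₁ = [ln(250/255) + (0.085 + ½·0.3²)·2] / (σ√T) = (-0.0198 + 0.2600) / 0.4243 = 0.5662 which rounds to 0.57
d₂ = 0.5662 − 0.4243 = 0.1419 which rounds to 0.14
exp(−rT) = exp(−0.085·2) = 0.8437
C = 250·N(0.57) − 255·0.8437·N(0.14) = 250·0.7157 − 255·0.8437·0.5557 = 178.9250 − 119.5552 = 59.3698

$59.37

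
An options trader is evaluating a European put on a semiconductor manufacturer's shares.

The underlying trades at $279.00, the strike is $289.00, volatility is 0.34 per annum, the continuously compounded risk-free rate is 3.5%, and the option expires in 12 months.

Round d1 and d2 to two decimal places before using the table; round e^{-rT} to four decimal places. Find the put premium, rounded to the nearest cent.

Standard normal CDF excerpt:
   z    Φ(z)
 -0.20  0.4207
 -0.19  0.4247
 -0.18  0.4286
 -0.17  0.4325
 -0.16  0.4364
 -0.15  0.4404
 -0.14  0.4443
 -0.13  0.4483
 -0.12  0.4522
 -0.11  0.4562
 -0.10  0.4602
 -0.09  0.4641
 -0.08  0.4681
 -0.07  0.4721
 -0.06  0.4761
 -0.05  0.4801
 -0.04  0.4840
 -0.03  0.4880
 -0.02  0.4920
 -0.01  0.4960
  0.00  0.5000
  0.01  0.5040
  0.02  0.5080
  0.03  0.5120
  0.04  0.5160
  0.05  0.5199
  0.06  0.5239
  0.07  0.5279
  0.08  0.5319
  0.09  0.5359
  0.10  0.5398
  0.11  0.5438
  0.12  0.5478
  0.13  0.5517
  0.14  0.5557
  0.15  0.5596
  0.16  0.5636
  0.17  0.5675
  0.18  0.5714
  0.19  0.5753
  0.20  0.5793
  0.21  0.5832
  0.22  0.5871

σ√T = 0.34 × 1.0000 = 0.3400
d₁ = [ln(279/289) + (0.035 + 0.34²/2)·1] / 0.3400 = [-0.0352 + 0.0928] / 0.3400 = 0.1694 → 0.17
d₂ = d₁ − σ√T = 0.1694 − 0.3400 = -0.1706 → -0.17
exp(−rT) = exp(−0.035·1) = 0.9656
N(−d₂) = N(0.17) = 0.5675;  N(−d₁) = N(-0.17) = 0.4325
P = 289·0.9656·0.5675 − 279·0.4325 = 158.3656 − 120.6675 = 37.6981

$37.70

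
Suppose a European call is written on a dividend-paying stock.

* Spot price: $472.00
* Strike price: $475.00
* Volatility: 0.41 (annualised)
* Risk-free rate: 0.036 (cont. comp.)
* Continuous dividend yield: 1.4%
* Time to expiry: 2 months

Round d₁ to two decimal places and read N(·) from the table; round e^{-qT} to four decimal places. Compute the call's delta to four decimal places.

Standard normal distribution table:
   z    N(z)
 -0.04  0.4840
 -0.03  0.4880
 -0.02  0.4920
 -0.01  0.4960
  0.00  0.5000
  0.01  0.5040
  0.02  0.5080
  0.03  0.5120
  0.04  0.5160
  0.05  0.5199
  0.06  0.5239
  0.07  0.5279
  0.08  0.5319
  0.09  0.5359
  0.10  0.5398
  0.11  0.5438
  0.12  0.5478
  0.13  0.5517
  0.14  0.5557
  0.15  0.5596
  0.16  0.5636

σ√T = 0.41 × 0.4082 = 0.1674
d₁ = [ln(472/475) + (0.036 − 0.014 + 0.41²/2)·0.1667] / 0.1674 = [-0.0063 + 0.0177] / 0.1674 = 0.0677 ≈ 0.07
N(d₁) = N(0.07) = 0.5279
Δ_call = e^(−qT)·N(d₁) = 0.9977·0.5279 = 0.5267

0.5267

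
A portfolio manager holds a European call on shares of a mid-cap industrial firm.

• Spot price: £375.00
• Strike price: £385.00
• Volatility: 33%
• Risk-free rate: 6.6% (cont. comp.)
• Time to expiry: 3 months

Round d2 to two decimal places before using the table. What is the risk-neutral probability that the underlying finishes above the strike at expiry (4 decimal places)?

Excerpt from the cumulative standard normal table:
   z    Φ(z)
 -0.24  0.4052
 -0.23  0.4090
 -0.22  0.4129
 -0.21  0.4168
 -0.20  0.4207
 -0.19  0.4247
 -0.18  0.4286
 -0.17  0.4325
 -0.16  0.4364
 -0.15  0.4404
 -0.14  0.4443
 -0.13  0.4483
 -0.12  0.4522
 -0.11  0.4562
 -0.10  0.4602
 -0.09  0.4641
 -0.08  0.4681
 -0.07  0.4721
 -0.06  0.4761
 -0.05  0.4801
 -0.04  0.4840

σ√T = 0.33·√0.25 = 0.1650
d₁ = [ln(375/385) + (0.066 + 0.33²/2)·0.25] / 0.1650 = [-0.0263 + 0.0301] / 0.1650 = 0.0230 which rounds to 0.02
d₂ = d₁ − σ√T = 0.0230 − 0.1650 = -0.1420 which rounds to -0.14
Pr(exercise) under Q = N(d₂) = 0.4443

0.4443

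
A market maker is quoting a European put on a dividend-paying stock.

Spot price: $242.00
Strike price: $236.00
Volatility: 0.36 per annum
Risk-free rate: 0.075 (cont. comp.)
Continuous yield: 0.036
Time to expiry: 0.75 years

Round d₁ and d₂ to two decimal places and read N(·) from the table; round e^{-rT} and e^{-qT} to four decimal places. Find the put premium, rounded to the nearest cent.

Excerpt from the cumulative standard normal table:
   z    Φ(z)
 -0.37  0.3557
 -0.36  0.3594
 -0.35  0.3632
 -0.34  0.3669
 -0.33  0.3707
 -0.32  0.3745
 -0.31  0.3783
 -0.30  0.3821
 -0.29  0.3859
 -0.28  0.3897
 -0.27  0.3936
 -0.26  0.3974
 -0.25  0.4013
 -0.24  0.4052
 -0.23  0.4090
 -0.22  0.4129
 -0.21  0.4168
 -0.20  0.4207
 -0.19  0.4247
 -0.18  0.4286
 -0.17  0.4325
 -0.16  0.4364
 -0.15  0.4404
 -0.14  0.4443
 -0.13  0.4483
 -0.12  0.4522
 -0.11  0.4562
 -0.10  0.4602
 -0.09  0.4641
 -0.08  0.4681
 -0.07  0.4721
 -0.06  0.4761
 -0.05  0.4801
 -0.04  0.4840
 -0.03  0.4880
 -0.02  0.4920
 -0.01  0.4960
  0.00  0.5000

$22.44

T = 0.75;  σ√T = 0.3118
ln(S/K) + (r − q + σ²/2)T = ln(242/236) + (0.075 − 0.036 + 0.36²/2)·0.75 = 0.0251 + 0.0779 = 0.1030
d₁ = 0.1030 / 0.3118 = 0.3302 → 0.33
d₂ = d₁ − σ√T = 0.3302 − 0.3118 = 0.0185 → 0.02
e^(−qT) = e^(−0.036·0.75) = 0.9734;  e^(−rT) = e^(−0.075·0.75) = 0.9453
N(−d₂) = N(-0.02) = 0.4920;  N(−d₁) = N(-0.33) = 0.3707
P = 236·0.9453·0.4920 − 242·0.9734·0.3707 = 109.7607 − 87.3231 = 22.4375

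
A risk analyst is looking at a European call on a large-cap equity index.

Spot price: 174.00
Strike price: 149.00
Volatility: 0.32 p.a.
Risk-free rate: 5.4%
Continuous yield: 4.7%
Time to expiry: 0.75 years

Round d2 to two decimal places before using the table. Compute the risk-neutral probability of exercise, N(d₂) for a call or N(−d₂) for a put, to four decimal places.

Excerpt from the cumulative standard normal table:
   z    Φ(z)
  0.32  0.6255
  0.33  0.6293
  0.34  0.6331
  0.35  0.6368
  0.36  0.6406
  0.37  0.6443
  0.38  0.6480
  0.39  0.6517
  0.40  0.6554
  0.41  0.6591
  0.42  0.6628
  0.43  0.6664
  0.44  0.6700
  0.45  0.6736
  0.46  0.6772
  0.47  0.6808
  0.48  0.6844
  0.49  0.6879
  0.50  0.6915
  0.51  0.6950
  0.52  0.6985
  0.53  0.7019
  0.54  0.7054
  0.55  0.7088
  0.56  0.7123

T = 0.75;  σ√T = 0.2771
d₁ = [ln(174/149) + (0.054 − 0.047 + ½·0.32²)·0.75] / (σ√T) = (0.1551 + 0.0437) / 0.2771 = 0.7172 ⇒ 0.72
d₂ = 0.7172 − 0.2771 = 0.4401 ⇒ 0.44
Pr(exercise) under Q = N(d₂) = 0.6700

0.6700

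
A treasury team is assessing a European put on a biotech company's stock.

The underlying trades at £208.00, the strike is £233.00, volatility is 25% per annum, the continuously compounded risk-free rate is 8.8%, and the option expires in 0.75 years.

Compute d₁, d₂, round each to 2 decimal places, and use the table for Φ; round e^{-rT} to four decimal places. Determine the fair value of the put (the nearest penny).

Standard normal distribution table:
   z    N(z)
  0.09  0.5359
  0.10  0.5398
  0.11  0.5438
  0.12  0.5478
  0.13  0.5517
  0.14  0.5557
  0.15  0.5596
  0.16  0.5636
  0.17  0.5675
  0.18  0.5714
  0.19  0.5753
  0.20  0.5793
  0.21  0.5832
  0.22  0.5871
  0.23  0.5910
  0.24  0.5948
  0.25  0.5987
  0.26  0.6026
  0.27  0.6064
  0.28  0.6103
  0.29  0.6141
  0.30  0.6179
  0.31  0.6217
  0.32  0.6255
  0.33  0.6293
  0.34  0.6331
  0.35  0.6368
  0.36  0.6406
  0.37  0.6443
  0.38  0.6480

£24.15

T = 0.75;  σ√T = 0.2165
d₁ = [ln(208/233) + (0.088 + 0.25²/2)·0.75] / 0.2165 = [-0.1135 + 0.0894] / 0.2165 = -0.1111 ⇒ -0.11
d₂ = d₁ − σ√T = -0.1111 − 0.2165 = -0.3276 ⇒ -0.33
exp(−rT) = exp(−0.088·0.75) = 0.9361
N(−d₂) = N(0.33) = 0.6293;  N(−d₁) = N(0.11) = 0.5438
P = 233·0.9361·0.6293 − 208·0.5438 = 137.2574 − 113.1104 = 24.1470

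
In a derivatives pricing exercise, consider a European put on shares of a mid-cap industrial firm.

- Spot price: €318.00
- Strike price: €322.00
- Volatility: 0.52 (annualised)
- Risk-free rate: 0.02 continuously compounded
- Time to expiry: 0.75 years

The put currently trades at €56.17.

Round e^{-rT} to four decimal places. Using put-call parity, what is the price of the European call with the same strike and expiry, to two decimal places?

€56.97

exp(−rT) = exp(−0.02·0.75) = 0.9851
Put-call parity: C − P = S − K·e^(−rT) = 318 − 322·0.9851 = 318 − 317.2022 = 0.7978
C = P + (C − P) = 56.17 + (0.7978) = 56.9678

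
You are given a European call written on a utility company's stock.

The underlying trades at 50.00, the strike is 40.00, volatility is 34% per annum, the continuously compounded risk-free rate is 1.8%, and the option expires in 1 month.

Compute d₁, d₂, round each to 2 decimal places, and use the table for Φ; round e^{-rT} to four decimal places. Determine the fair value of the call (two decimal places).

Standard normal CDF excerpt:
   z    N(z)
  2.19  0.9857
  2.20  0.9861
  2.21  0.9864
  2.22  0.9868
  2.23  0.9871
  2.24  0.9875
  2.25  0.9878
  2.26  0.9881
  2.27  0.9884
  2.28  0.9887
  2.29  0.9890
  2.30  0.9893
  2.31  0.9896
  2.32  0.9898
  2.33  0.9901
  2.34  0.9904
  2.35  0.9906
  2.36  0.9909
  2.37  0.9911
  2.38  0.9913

σ√T = 0.34 × 0.2887 = 0.0981
ln(S/K) + (r + σ²/2)T = ln(50/40) + (0.018 + 0.34²/2)·0.08333 = 0.2231 + 0.0063 = 0.2295
d₁ = 0.2295 / 0.0981 = 2.3379 ≈ 2.34
d₂ = d₁ − σ√T = 2.3379 − 0.0981 = 2.2397 ≈ 2.24
exp(−rT) = exp(−0.018·0.08333) = 0.9985
N(d₁) = N(2.34) = 0.9904;  N(d₂) = N(2.24) = 0.9875
C = 50·0.9904 − 40·0.9985·0.9875 = 49.5200 − 39.4408 = 10.0792

10.08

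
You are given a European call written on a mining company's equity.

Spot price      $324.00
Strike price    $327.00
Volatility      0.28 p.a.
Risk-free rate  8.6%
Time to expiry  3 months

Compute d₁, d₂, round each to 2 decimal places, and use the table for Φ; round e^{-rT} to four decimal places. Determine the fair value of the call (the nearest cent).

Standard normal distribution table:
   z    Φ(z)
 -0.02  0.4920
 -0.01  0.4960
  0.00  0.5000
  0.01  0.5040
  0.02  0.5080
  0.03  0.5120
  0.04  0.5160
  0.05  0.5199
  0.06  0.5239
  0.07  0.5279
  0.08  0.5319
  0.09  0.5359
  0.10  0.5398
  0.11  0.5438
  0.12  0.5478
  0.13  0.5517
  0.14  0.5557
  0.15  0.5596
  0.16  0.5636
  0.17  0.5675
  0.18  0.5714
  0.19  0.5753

σ√T = 0.28 × 0.5000 = 0.1400
ln(S/K) + (r + σ²/2)T = ln(324/327) + (0.086 + 0.28²/2)·0.25 = -0.0092 + 0.0313 = 0.0221
d₁ = 0.0221 / 0.1400 = 0.1577 ⇒ 0.16
d₂ = d₁ − σ√T = 0.1577 − 0.1400 = 0.0177 ⇒ 0.02
exp(−rT) = exp(−0.086·0.25) = 0.9787
N(d₁) = N(0.16) = 0.5636;  N(d₂) = N(0.02) = 0.5080
C = 324·0.5636 − 327·0.9787·0.5080 = 182.6064 − 162.5777 = 20.0287

$20.03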